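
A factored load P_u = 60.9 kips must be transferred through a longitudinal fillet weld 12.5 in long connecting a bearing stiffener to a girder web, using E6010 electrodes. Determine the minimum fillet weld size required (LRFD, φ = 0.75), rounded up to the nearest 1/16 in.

E60XX → F_EXX = 60 ksi.
Total weld length L = 12.5 in.
Required throat t_e = P_u / (φ × 0.6 F_EXX × L) = 60.9 / (0.75 × 0.6 × 60 × 12.5) = 0.1804 in.
Required leg w = t_e / 0.707 = 0.2552 in → use 5/16 in.

w = 5/16 in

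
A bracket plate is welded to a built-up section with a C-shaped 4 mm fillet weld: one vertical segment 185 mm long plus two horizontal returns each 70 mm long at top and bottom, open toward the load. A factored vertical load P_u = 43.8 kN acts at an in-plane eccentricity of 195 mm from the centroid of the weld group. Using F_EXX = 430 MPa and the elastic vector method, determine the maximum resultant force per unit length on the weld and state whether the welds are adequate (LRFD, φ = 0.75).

f_max ≈ 569 N/mm; NOT adequate

Total weld length L_w = 325 mm. Treat welds as unit-width lines.
Centroid: x̄ = 2×70×35 / 325 = 15.08 mm from the vertical weld.
Polar moment about centroid: J = I_x + I_y = [185³/12 + 2×70×92.5²] + [185×15.08² + 2(70³/12 + 70×19.92²)] = 1880000 mm³.
Direct shear f_v = P/L_w = 43.8×10³ / 325 = 134.8 N/mm (vertical).
Torsion M = P·e = 43.8×10³ × 195 = 8541000 N·mm.
Critical point at (x, y) = (54.92, 92.5) from centroid. f_tx = M·y/J = 420.2 N/mm; f_ty = M·x/J = 249.5 N/mm.
Resultant f_max = √[f_tx² + (f_v + f_ty)²] = √[420.2² + (134.8 + 249.5)²] = 569.4 N/mm.
Capacity per unit length: φr_n = 0.75 × 0.6 × 430 × (0.707 × 4) = 547.2 N/mm.
569.4 > 547.2 → NOT adequate.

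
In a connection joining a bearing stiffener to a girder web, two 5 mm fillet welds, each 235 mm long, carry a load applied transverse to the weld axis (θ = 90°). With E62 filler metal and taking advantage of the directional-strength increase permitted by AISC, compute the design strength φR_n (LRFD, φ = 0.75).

E62XX → F_EXX = 620 MPa.
t_e = 0.707 × 5 = 3.535 mm; A_we = 3.535 × 470 = 1661 mm².
Directional factor: 1.0 + 0.5 sin^1.5(90°) = 1.5.
F_nw = 0.6 × 620 × 1.5 = 558 MPa.
φR_n = 0.75 × 558 × 1661 × 10⁻³ = 695.3 kN.

φR_n ≈ 695 kN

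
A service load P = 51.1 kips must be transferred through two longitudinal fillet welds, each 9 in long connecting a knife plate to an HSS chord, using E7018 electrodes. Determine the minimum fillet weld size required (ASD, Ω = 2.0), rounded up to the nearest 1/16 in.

E70XX → F_EXX = 70 ksi.
Total weld length L = 18 in.
Required throat t_e = P × Ω / (0.6 F_EXX × L) = 51.1 × 2.0 / (0.6 × 70 × 18) = 0.1352 in.
Required leg w = t_e / 0.707 = 0.1912 in → use 1/4 in.

w = 1/4 in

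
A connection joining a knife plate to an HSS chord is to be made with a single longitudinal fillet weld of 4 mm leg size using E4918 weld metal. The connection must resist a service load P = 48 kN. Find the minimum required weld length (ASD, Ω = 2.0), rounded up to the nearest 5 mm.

L = 120 mm

E49XX → F_EXX = 490 MPa.
Throat t_e = 0.707 × 4 = 2.828 mm.
r_n/Ω = (0.6 × 490 × 2.828) / 2.0 = 415.7 N/mm = 0.4157 kN/mm.
L_req = P / (r_n/Ω) = 48 / 0.4157 = 115.5 mm total.
Round up → use L = 120 mm.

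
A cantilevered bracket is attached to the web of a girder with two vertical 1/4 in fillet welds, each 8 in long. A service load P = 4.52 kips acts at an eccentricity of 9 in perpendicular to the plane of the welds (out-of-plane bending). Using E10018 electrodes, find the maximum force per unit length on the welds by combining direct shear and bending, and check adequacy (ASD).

E100XX → F_EXX = 100 ksi.
L_w = 2 × 8 = 16 in; section modulus (unit throat) S = 2 × L²/6 = 21.33 in².
Direct shear f_v = P/L_w = 4.52/16 = 0.2825 kip/in.
Moment M = P × e = 4.52 × 9 = 40.68 kip·in; bending f_b = M/S = 1.907 kip/in.
f_max = √(f_v² + f_b²) = √(0.2825² + 1.907²) = 1.928 kip/in.
r_n/Ω = (1/2.0) × 0.6 × 100 × (0.707 × 0.25) = 5.302 kip/in → adequate.

f_max ≈ 1.93 kip/in; adequate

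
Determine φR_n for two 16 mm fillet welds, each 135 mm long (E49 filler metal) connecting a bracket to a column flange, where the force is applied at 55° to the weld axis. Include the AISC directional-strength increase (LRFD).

E49XX → F_EXX = 490 MPa.
t_e = 0.707 × 16 = 11.31 mm; A_we = 11.31 × 270 = 3054 mm².
Directional factor: 1.0 + 0.5 sin^1.5(55°) = 1.371.
F_nw = 0.6 × 490 × 1.371 = 403 MPa.
φR_n = 0.75 × 403 × 3054 × 10⁻³ = 923.1 kN.

φR_n ≈ 923 kN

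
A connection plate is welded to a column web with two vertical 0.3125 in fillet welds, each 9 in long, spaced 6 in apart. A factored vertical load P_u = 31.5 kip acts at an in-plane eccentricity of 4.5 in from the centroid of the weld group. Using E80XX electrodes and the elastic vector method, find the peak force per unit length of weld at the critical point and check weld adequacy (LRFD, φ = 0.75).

f_max ≈ 3.95 kip/in; adequate

E80XX → F_EXX = 80 ksi.
Total weld length L_w = 18 in. Treat welds as unit-width lines.
Polar moment about centroid: J = 2[d³/12 + d(b/2)²] = 2[9³/12 + 9×3²] = 283.5 in³.
Direct shear f_v = P/L_w = 31.5 / 18 = 1.75 kip/in (vertical).
Torsion M = P·e = 31.5 × 4.5 = 141.75 kip·in.
Critical point at (x, y) = (3, 4.5) from centroid. f_tx = M·y/J = 2.25 kip/in; f_ty = M·x/J = 1.5 kip/in.
Resultant f_max = √[f_tx² + (f_v + f_ty)²] = √[2.25² + (1.75 + 1.5)²] = 3.953 kip/in.
Capacity per unit length: φr_n = 0.75 × 0.6 × 80 × (0.707 × 0.3125) = 7.954 kip/in.
3.953 ≤ 7.954 → adequate.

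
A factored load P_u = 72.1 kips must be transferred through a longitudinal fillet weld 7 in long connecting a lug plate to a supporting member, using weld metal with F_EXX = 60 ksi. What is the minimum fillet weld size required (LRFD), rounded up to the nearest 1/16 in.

Total weld length L = 7 in.
Required throat t_e = P_u / (φ × 0.6 F_EXX × L) = 72.1 / (0.75 × 0.6 × 60 × 7) = 0.3815 in.
Required leg w = t_e / 0.707 = 0.5396 in → use 9/16 in.

w = 9/16 in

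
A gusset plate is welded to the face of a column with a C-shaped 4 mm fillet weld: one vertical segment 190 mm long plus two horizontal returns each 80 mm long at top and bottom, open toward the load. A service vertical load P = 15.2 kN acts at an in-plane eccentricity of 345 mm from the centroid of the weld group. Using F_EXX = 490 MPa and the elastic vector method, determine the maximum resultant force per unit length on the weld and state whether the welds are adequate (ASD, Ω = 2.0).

Total weld length L_w = 350 mm. Treat welds as unit-width lines.
Centroid: x̄ = 2×80×40 / 350 = 18.29 mm from the vertical weld.
Polar moment about centroid: J = I_x + I_y = [190³/12 + 2×80×95²] + [190×18.29² + 2(80³/12 + 80×21.71²)] = 2240000 mm³.
Direct shear f_v = P/L_w = 15.2×10³ / 350 = 43.43 N/mm (vertical).
Torsion M = P·e = 15.2×10³ × 345 = 5244000 N·mm.
Critical point at (x, y) = (61.71, 95) from centroid. f_tx = M·y/J = 222.4 N/mm; f_ty = M·x/J = 144.5 N/mm.
Resultant f_max = √[f_tx² + (f_v + f_ty)²] = √[222.4² + (43.43 + 144.5)²] = 291.2 N/mm.
Capacity per unit length: r_n/Ω = (1/2.0) × 0.6 × 490 × (0.707 × 4) = 415.7 N/mm.
291.2 ≤ 415.7 → adequate.

f_max ≈ 291 N/mm; adequate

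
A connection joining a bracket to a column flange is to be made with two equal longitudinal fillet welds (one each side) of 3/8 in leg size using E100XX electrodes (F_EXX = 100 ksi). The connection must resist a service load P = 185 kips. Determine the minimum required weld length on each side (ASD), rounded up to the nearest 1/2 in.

L = 12 in on each side

Throat t_e = 0.707 × 0.375 = 0.2651 in.
r_n/Ω = (0.6 × 100 × 0.2651) / 2.0 = 7.954 kip/in.
L_req = P / (r_n/Ω) = 185 / 7.954 = 23.26 in total.
Per side: 23.26 / 2 = 11.63 in.
Round up → use L = 12 in on each side.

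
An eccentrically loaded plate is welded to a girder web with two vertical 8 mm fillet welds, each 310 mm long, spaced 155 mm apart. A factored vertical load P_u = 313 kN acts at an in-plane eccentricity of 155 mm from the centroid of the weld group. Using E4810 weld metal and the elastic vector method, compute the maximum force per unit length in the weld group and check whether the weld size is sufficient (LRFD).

f_max ≈ 1280 N/mm; NOT adequate

E48XX → F_EXX = 480 MPa.
Total weld length L_w = 620 mm. Treat welds as unit-width lines.
Polar moment about centroid: J = 2[d³/12 + d(b/2)²] = 2[310³/12 + 310×77.5²] = 8689000 mm³.
Direct shear f_v = P/L_w = 313×10³ / 620 = 504.8 N/mm (vertical).
Torsion M = P·e = 313×10³ × 155 = 48515000 N·mm.
Critical point at (x, y) = (77.5, 155) from centroid. f_tx = M·y/J = 865.4 N/mm; f_ty = M·x/J = 432.7 N/mm.
Resultant f_max = √[f_tx² + (f_v + f_ty)²] = √[865.4² + (504.8 + 432.7)²] = 1276 N/mm.
Capacity per unit length: φr_n = 0.75 × 0.6 × 480 × (0.707 × 8) = 1222 N/mm.
1276 > 1222 → NOT adequate.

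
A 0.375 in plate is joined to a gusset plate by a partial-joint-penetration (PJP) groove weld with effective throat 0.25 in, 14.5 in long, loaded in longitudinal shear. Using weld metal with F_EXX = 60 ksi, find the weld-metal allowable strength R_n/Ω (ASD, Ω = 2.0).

Effective throat (given) t_e = 0.25 in.
A_we = 0.25 × 14.5 = 3.625 in².
F_nw = 0.6 F_EXX = 36 ksi.
R_n/Ω = (36 × 3.625) / 2.0 = 65.25 kip.

R_n/Ω ≈ 65.2 kip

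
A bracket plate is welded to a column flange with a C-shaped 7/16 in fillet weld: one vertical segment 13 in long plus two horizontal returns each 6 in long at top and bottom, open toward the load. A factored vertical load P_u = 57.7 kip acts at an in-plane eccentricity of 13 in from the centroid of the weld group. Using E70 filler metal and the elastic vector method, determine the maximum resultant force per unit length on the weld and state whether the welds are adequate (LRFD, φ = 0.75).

E70XX → F_EXX = 70 ksi.
Total weld length L_w = 25 in. Treat welds as unit-width lines.
Centroid: x̄ = 2×6×3 / 25 = 1.44 in from the vertical weld.
Polar moment about centroid: J = I_x + I_y = [13³/12 + 2×6×6.5²] + [13×1.44² + 2(6³/12 + 6×1.56²)] = 782.2 in³.
Direct shear f_v = P/L_w = 57.7 / 25 = 2.308 kip/in (vertical).
Torsion M = P·e = 57.7 × 13 = 750.1 kip·in.
Critical point at (x, y) = (4.56, 6.5) from centroid. f_tx = M·y/J = 6.233 kip/in; f_ty = M·x/J = 4.373 kip/in.
Resultant f_max = √[f_tx² + (f_v + f_ty)²] = √[6.233² + (2.308 + 4.373)²] = 9.137 kip/in.
Capacity per unit length: φr_n = 0.75 × 0.6 × 70 × (0.707 × 0.4375) = 9.743 kip/in.
9.137 ≤ 9.743 → adequate.

f_max ≈ 9.14 kip/in; adequate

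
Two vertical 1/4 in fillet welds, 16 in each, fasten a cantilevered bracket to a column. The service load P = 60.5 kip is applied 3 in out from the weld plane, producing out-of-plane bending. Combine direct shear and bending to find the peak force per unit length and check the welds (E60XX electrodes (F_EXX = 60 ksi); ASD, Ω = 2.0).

f_max ≈ 2.85 kip/in; adequate

L_w = 2 × 16 = 32 in; section modulus (unit throat) S = 2 × L²/6 = 85.33 in².
Direct shear f_v = P/L_w = 60.5/32 = 1.891 kip/in.
Moment M = P × e = 60.5 × 3 = 181.5 kip·in; bending f_b = M/S = 2.127 kip/in.
f_max = √(f_v² + f_b²) = √(1.891² + 2.127²) = 2.846 kip/in.
r_n/Ω = (1/2.0) × 0.6 × 60 × (0.707 × 0.25) = 3.181 kip/in → adequate.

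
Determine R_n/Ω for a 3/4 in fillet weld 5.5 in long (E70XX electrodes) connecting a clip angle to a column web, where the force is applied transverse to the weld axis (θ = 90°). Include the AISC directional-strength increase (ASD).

R_n/Ω ≈ 91.9 kip

E70XX → F_EXX = 70 ksi.
t_e = 0.707 × 0.75 = 0.5302 in; A_we = 0.5302 × 5.5 = 2.916 in².
Directional factor: 1.0 + 0.5 sin^1.5(90°) = 1.5.
F_nw = 0.6 × 70 × 1.5 = 63 ksi.
R_n/Ω = (63 × 2.916) / 2.0 = 91.87 kip.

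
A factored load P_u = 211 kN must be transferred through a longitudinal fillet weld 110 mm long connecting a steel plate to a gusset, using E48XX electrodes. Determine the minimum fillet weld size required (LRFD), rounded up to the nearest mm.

E48XX → F_EXX = 480 MPa.
Total weld length L = 110 mm.
Required throat t_e = P_u / (φ × 0.6 F_EXX × L) = 211 / (0.75 × 0.6 × 480 × 110 × 10⁻³) = 8.88 mm.
Required leg w = t_e / 0.707 = 12.56 mm → use 13 mm.

w = 13 mm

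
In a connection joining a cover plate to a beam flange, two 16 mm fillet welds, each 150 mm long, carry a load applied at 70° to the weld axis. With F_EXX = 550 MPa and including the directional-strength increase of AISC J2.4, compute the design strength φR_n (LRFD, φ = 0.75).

φR_n ≈ 1220 kN

t_e = 0.707 × 16 = 11.31 mm; A_we = 11.31 × 300 = 3394 mm².
Directional factor: 1.0 + 0.5 sin^1.5(70°) = 1.455.
F_nw = 0.6 × 550 × 1.455 = 480.3 MPa.
φR_n = 0.75 × 480.3 × 3394 × 10⁻³ = 1222 kN.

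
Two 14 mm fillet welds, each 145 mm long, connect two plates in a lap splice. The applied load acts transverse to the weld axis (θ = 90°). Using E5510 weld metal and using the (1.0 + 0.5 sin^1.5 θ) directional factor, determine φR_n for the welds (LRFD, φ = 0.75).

φR_n ≈ 1070 kN

E55XX → F_EXX = 550 MPa.
t_e = 0.707 × 14 = 9.898 mm; A_we = 9.898 × 290 = 2870 mm².
Directional factor: 1.0 + 0.5 sin^1.5(90°) = 1.5.
F_nw = 0.6 × 550 × 1.5 = 495 MPa.
φR_n = 0.75 × 495 × 2870 × 10⁻³ = 1066 kN.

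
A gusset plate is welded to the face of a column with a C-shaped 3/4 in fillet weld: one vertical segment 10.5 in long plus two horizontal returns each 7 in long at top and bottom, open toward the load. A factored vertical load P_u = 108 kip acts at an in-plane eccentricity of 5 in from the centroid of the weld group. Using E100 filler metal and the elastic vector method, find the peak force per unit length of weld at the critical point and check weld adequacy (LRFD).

E100XX → F_EXX = 100 ksi.
Total weld length L_w = 24.5 in. Treat welds as unit-width lines.
Centroid: x̄ = 2×7×3.5 / 24.5 = 2 in from the vertical weld.
Polar moment about centroid: J = I_x + I_y = [10.5³/12 + 2×7×5.25²] + [10.5×2² + 2(7³/12 + 7×1.5²)] = 613 in³.
Direct shear f_v = P/L_w = 108 / 24.5 = 4.408 kip/in (vertical).
Torsion M = P·e = 108 × 5 = 540 kip·in.
Critical point at (x, y) = (5, 5.25) from centroid. f_tx = M·y/J = 4.625 kip/in; f_ty = M·x/J = 4.404 kip/in.
Resultant f_max = √[f_tx² + (f_v + f_ty)²] = √[4.625² + (4.408 + 4.404)²] = 9.952 kip/in.
Capacity per unit length: φr_n = 0.75 × 0.6 × 100 × (0.707 × 0.75) = 23.86 kip/in.
9.952 ≤ 23.86 → adequate.

f_max ≈ 9.95 kip/in; adequate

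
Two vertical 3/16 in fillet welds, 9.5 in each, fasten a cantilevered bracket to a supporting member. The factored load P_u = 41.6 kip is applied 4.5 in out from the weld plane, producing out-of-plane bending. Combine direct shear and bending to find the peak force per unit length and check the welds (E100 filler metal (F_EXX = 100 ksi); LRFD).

L_w = 2 × 9.5 = 19 in; section modulus (unit throat) S = 2 × L²/6 = 30.08 in².
Direct shear f_v = P/L_w = 41.6/19 = 2.189 kip/in.
Moment M = P × e = 41.6 × 4.5 = 187.2 kip·in; bending f_b = M/S = 6.223 kip/in.
f_max = √(f_v² + f_b²) = √(2.189² + 6.223²) = 6.597 kip/in.
φr_n = 0.75 × 0.6 × 100 × (0.707 × 0.1875) = 5.965 kip/in → NOT adequate.

f_max ≈ 6.6 kip/in; NOT adequate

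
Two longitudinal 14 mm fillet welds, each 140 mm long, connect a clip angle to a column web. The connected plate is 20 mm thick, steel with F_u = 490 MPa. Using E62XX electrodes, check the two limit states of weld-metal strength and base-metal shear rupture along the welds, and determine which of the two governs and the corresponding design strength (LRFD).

E62XX → F_EXX = 620 MPa.
t_e = 0.707 × 14 = 9.898 mm; L = 280 mm.
Weld metal: φR_n = 0.75 × 0.6 × 620 × 9.898 × 280 × 10⁻³ = 773.2 kN.
Base metal (shear rupture): φR_n = 0.75 × 0.6 × 490 × 20 × 280 × 10⁻³ = 1235 kN.
Governing: weld metal.

φR_n ≈ 773 kN (weld metal governs)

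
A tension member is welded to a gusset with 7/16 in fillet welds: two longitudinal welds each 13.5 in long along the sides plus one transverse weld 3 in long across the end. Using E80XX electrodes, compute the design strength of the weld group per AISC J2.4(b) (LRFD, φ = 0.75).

E80XX → F_EXX = 80 ksi.
t_e = 0.707 × 0.4375 = 0.3093 in.
R_nwl = 0.6 × 80 × 0.3093 × 27 = 400.9 kips (longitudinal, 2 welds).
R_nwt = 0.6 × 80 × 0.3093 × 3 = 44.54 kips (transverse, base value).
(i) R_nwl + R_nwt = 445.4 kips; (ii) 0.85 R_nwl + 1.5 R_nwt = 407.6 kips.
R_n = max = 445.4 kips [governs: (i)]; φR_n = 334.1 kips.

φR_n ≈ 334 kips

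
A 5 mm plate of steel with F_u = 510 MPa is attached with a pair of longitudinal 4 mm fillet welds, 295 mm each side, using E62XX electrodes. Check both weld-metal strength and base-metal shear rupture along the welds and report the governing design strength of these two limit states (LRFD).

φR_n ≈ 466 kN (weld metal governs)

E62XX → F_EXX = 620 MPa.
t_e = 0.707 × 4 = 2.828 mm; L = 590 mm.
Weld metal: φR_n = 0.75 × 0.6 × 620 × 2.828 × 590 × 10⁻³ = 465.5 kN.
Base metal (shear rupture): φR_n = 0.75 × 0.6 × 510 × 5 × 590 × 10⁻³ = 677 kN.
Governing: weld metal.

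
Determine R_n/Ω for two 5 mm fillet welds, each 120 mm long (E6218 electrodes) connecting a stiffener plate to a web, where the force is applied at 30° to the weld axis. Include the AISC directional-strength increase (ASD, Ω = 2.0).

R_n/Ω ≈ 186 kN

E62XX → F_EXX = 620 MPa.
t_e = 0.707 × 5 = 3.535 mm; A_we = 3.535 × 240 = 848.4 mm².
Directional factor: 1.0 + 0.5 sin^1.5(30°) = 1.177.
F_nw = 0.6 × 620 × 1.177 = 437.8 MPa.
R_n/Ω = (437.8 × 848.4) / 2.0 × 10⁻³ = 185.7 kN.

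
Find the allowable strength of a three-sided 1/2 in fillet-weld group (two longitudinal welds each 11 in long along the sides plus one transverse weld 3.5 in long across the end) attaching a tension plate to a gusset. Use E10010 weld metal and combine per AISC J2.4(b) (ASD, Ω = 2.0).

R_n/Ω ≈ 270 kips

E100XX → F_EXX = 100 ksi.
t_e = 0.707 × 0.5 = 0.3535 in.
R_nwl = 0.6 × 100 × 0.3535 × 22 = 466.6 kips (longitudinal, 2 welds).
R_nwt = 0.6 × 100 × 0.3535 × 3.5 = 74.23 kips (transverse, base value).
(i) R_nwl + R_nwt = 540.9 kips; (ii) 0.85 R_nwl + 1.5 R_nwt = 508 kips.
R_n = max = 540.9 kips [governs: (i)]; R_n/Ω = 270.4 kips.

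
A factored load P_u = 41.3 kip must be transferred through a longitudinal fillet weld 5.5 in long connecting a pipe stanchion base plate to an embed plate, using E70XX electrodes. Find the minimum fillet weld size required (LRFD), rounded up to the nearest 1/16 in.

E70XX → F_EXX = 70 ksi.
Total weld length L = 5.5 in.
Required throat t_e = P_u / (φ × 0.6 F_EXX × L) = 41.3 / (0.75 × 0.6 × 70 × 5.5) = 0.2384 in.
Required leg w = t_e / 0.707 = 0.3372 in → use 3/8 in.

w = 3/8 in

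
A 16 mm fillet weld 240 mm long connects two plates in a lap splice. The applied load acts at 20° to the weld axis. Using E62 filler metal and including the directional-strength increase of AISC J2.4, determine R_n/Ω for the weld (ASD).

E62XX → F_EXX = 620 MPa.
t_e = 0.707 × 16 = 11.31 mm; A_we = 11.31 × 240 = 2715 mm².
Directional factor: 1.0 + 0.5 sin^1.5(20°) = 1.1.
F_nw = 0.6 × 620 × 1.1 = 409.2 MPa.
R_n/Ω = (409.2 × 2715) / 2.0 × 10⁻³ = 555.5 kN.

R_n/Ω ≈ 555 kN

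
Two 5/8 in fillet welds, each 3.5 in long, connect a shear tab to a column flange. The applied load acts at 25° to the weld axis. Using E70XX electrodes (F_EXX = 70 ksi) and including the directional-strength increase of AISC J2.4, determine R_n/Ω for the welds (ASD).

t_e = 0.707 × 0.625 = 0.4419 in; A_we = 0.4419 × 7 = 3.093 in².
Directional factor: 1.0 + 0.5 sin^1.5(25°) = 1.137.
F_nw = 0.6 × 70 × 1.137 = 47.77 ksi.
R_n/Ω = (47.77 × 3.093) / 2.0 = 73.88 kips.

R_n/Ω ≈ 73.9 kips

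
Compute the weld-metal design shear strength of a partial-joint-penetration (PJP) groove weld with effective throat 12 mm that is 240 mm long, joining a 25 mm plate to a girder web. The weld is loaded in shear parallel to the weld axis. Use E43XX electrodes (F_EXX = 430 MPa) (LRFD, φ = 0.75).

Effective throat (given) t_e = 12 mm.
A_we = 12 × 240 = 2880 mm².
F_nw = 0.6 F_EXX = 258 MPa.
φR_n = 0.75 × 258 × 2880 × 10⁻³ = 557.3 kN.

φR_n ≈ 557 kN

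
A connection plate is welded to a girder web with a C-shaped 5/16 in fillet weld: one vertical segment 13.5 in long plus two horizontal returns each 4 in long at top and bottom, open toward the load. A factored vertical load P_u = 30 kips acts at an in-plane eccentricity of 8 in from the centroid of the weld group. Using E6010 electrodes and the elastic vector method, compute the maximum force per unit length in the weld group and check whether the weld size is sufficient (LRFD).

E60XX → F_EXX = 60 ksi.
Total weld length L_w = 21.5 in. Treat welds as unit-width lines.
Centroid: x̄ = 2×4×2 / 21.5 = 0.7442 in from the vertical weld.
Polar moment about centroid: J = I_x + I_y = [13.5³/12 + 2×4×6.75²] + [13.5×0.7442² + 2(4³/12 + 4×1.256²)] = 600.3 in³.
Direct shear f_v = P/L_w = 30 / 21.5 = 1.395 kip/in (vertical).
Torsion M = P·e = 30 × 8 = 240 kip·in.
Critical point at (x, y) = (3.256, 6.75) from centroid. f_tx = M·y/J = 2.699 kip/in; f_ty = M·x/J = 1.302 kip/in.
Resultant f_max = √[f_tx² + (f_v + f_ty)²] = √[2.699² + (1.395 + 1.302)²] = 3.815 kip/in.
Capacity per unit length: φr_n = 0.75 × 0.6 × 60 × (0.707 × 0.3125) = 5.965 kip/in.
3.815 ≤ 5.965 → adequate.

f_max ≈ 3.82 kip/in; adequate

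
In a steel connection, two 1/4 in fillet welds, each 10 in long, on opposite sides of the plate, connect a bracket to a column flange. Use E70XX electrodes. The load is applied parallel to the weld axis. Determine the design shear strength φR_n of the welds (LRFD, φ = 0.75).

E70XX → F_EXX = 70 ksi.
Effective throat t_e = 0.707 × 0.25 = 0.1767 in.
Total length L = 20 in; A_we = 0.1767 × 20 = 3.535 in².
F_nw = 0.6 F_EXX = 0.6 × 70 = 42 ksi.
φR_n = 0.75 × 42 × 3.535 = 111.4 kips.

φR_n ≈ 111 kips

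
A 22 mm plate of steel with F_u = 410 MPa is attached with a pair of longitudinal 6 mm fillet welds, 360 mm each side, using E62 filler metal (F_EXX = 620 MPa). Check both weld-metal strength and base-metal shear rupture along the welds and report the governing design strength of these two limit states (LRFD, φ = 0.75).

t_e = 0.707 × 6 = 4.242 mm; L = 720 mm.
Weld metal: φR_n = 0.75 × 0.6 × 620 × 4.242 × 720 × 10⁻³ = 852.1 kN.
Base metal (shear rupture): φR_n = 0.75 × 0.6 × 410 × 22 × 720 × 10⁻³ = 2922 kN.
Governing: weld metal.

φR_n ≈ 852 kN (weld metal governs)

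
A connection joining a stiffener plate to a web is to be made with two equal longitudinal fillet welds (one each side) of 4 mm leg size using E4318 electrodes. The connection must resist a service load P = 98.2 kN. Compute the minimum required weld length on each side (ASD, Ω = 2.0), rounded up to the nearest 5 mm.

L = 135 mm on each side

E43XX → F_EXX = 430 MPa.
Throat t_e = 0.707 × 4 = 2.828 mm.
r_n/Ω = (0.6 × 430 × 2.828) / 2.0 = 364.8 N/mm = 0.3648 kN/mm.
L_req = P / (r_n/Ω) = 98.2 / 0.3648 = 269.2 mm total.
Per side: 269.2 / 2 = 134.6 mm.
Round up → use L = 135 mm on each side.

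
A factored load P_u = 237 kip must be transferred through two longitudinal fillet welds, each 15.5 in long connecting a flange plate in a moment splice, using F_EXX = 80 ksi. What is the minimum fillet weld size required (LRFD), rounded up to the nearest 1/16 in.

w = 5/16 in

Total weld length L = 31 in.
Required throat t_e = P_u / (φ × 0.6 F_EXX × L) = 237 / (0.75 × 0.6 × 80 × 31) = 0.2124 in.
Required leg w = t_e / 0.707 = 0.3004 in → use 5/16 in.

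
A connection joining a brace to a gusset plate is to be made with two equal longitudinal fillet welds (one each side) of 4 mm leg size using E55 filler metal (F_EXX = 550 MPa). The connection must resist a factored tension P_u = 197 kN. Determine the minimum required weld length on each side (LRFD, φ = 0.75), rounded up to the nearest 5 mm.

L = 145 mm on each side

Throat t_e = 0.707 × 4 = 2.828 mm.
φr_n = 0.75 × 0.6 × 550 × 2.828 × 10⁻³ = 0.6999 kN/mm.
L_req = P_u / φr_n = 197 / 0.6999 = 281.5 mm total.
Per side: 281.5 / 2 = 140.7 mm.
Round up → use L = 145 mm on each side.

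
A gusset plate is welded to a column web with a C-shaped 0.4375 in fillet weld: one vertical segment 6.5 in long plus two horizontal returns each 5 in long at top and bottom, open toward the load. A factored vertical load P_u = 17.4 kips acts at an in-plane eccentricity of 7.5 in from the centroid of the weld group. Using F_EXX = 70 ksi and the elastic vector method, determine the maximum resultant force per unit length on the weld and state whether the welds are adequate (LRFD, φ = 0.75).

Total weld length L_w = 16.5 in. Treat welds as unit-width lines.
Centroid: x̄ = 2×5×2.5 / 16.5 = 1.515 in from the vertical weld.
Polar moment about centroid: J = I_x + I_y = [6.5³/12 + 2×5×3.25²] + [6.5×1.515² + 2(5³/12 + 5×0.9848²)] = 174 in³.
Direct shear f_v = P/L_w = 17.4 / 16.5 = 1.055 kip/in (vertical).
Torsion M = P·e = 17.4 × 7.5 = 130.5 kip·in.
Critical point at (x, y) = (3.485, 3.25) from centroid. f_tx = M·y/J = 2.438 kip/in; f_ty = M·x/J = 2.614 kip/in.
Resultant f_max = √[f_tx² + (f_v + f_ty)²] = √[2.438² + (1.055 + 2.614)²] = 4.405 kip/in.
Capacity per unit length: φr_n = 0.75 × 0.6 × 70 × (0.707 × 0.4375) = 9.743 kip/in.
4.405 ≤ 9.743 → adequate.

f_max ≈ 4.4 kip/in; adequate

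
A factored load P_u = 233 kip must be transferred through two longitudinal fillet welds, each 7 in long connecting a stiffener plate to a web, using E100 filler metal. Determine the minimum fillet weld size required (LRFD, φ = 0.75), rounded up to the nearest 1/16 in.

w = 9/16 in

E100XX → F_EXX = 100 ksi.
Total weld length L = 14 in.
Required throat t_e = P_u / (φ × 0.6 F_EXX × L) = 233 / (0.75 × 0.6 × 100 × 14) = 0.3698 in.
Required leg w = t_e / 0.707 = 0.5231 in → use 9/16 in.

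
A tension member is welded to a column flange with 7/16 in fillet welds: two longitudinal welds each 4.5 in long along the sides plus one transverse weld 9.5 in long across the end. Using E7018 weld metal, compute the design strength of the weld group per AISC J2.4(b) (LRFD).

E70XX → F_EXX = 70 ksi.
t_e = 0.707 × 0.4375 = 0.3093 in.
R_nwl = 0.6 × 70 × 0.3093 × 9 = 116.9 kip (longitudinal, 2 welds).
R_nwt = 0.6 × 70 × 0.3093 × 9.5 = 123.4 kip (transverse, base value).
(i) R_nwl + R_nwt = 240.3 kip; (ii) 0.85 R_nwl + 1.5 R_nwt = 284.5 kip.
R_n = max = 284.5 kip [governs: (ii)]; φR_n = 213.4 kip.

φR_n ≈ 213 kip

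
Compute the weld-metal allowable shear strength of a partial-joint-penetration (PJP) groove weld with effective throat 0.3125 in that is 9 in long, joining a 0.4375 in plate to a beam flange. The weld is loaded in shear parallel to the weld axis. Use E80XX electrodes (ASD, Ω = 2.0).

E80XX → F_EXX = 80 ksi.
Effective throat (given) t_e = 0.3125 in.
A_we = 0.3125 × 9 = 2.812 in².
F_nw = 0.6 F_EXX = 48 ksi.
R_n/Ω = (48 × 2.812) / 2.0 = 67.5 kip.

R_n/Ω ≈ 67.5 kip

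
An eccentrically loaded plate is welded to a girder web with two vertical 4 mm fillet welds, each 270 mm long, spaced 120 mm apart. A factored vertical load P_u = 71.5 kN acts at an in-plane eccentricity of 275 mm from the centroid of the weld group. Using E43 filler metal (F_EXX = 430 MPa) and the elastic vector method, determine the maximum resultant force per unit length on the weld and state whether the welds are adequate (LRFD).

f_max ≈ 622 N/mm; NOT adequate

Total weld length L_w = 540 mm. Treat welds as unit-width lines.
Polar moment about centroid: J = 2[d³/12 + d(b/2)²] = 2[270³/12 + 270×60²] = 5224000 mm³.
Direct shear f_v = P/L_w = 71.5×10³ / 540 = 132.4 N/mm (vertical).
Torsion M = P·e = 71.5×10³ × 275 = 19662000 N·mm.
Critical point at (x, y) = (60, 135) from centroid. f_tx = M·y/J = 508.1 N/mm; f_ty = M·x/J = 225.8 N/mm.
Resultant f_max = √[f_tx² + (f_v + f_ty)²] = √[508.1² + (132.4 + 225.8)²] = 621.7 N/mm.
Capacity per unit length: φr_n = 0.75 × 0.6 × 430 × (0.707 × 4) = 547.2 N/mm.
621.7 > 547.2 → NOT adequate.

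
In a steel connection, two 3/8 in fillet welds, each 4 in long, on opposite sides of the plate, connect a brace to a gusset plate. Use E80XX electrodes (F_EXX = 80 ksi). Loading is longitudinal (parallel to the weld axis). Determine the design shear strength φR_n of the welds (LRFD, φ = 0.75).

φR_n ≈ 76.4 kips

Effective throat t_e = 0.707 × 0.375 = 0.2651 in.
Total length L = 8 in; A_we = 0.2651 × 8 = 2.121 in².
F_nw = 0.6 F_EXX = 0.6 × 80 = 48 ksi.
φR_n = 0.75 × 48 × 2.121 = 76.36 kips.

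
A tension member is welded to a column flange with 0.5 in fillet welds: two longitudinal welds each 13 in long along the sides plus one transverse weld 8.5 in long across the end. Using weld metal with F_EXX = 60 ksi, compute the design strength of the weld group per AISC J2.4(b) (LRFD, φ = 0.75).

φR_n ≈ 333 kips

t_e = 0.707 × 0.5 = 0.3535 in.
R_nwl = 0.6 × 60 × 0.3535 × 26 = 330.9 kips (longitudinal, 2 welds).
R_nwt = 0.6 × 60 × 0.3535 × 8.5 = 108.2 kips (transverse, base value).
(i) R_nwl + R_nwt = 439 kips; (ii) 0.85 R_nwl + 1.5 R_nwt = 443.5 kips.
R_n = max = 443.5 kips [governs: (ii)]; φR_n = 332.6 kips.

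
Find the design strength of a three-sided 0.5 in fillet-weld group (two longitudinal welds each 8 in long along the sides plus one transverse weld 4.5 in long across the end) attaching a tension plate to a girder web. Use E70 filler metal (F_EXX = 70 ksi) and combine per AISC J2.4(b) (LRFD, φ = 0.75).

φR_n ≈ 228 kips

t_e = 0.707 × 0.5 = 0.3535 in.
R_nwl = 0.6 × 70 × 0.3535 × 16 = 237.6 kips (longitudinal, 2 welds).
R_nwt = 0.6 × 70 × 0.3535 × 4.5 = 66.81 kips (transverse, base value).
(i) R_nwl + R_nwt = 304.4 kips; (ii) 0.85 R_nwl + 1.5 R_nwt = 302.1 kips.
R_n = max = 304.4 kips [governs: (i)]; φR_n = 228.3 kips.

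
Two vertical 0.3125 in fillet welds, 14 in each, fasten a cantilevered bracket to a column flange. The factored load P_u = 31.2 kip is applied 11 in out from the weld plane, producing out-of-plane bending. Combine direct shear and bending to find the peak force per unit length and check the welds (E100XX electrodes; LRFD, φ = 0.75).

f_max ≈ 5.37 kip/in; adequate

E100XX → F_EXX = 100 ksi.
L_w = 2 × 14 = 28 in; section modulus (unit throat) S = 2 × L²/6 = 65.33 in².
Direct shear f_v = P/L_w = 31.2/28 = 1.114 kip/in.
Moment M = P × e = 31.2 × 11 = 343.2 kip·in; bending f_b = M/S = 5.253 kip/in.
f_max = √(f_v² + f_b²) = √(1.114² + 5.253²) = 5.37 kip/in.
φr_n = 0.75 × 0.6 × 100 × (0.707 × 0.3125) = 9.942 kip/in → adequate.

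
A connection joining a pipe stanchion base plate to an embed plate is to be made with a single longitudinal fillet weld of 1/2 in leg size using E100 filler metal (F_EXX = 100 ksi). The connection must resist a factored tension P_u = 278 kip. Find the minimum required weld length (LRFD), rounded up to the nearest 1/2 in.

Throat t_e = 0.707 × 0.5 = 0.3535 in.
φr_n = 0.75 × 0.6 × 100 × 0.3535 = 15.91 kip/in.
L_req = P_u / φr_n = 278 / 15.91 = 17.48 in total.
Round up → use L = 17.5 in.

L = 17.5 in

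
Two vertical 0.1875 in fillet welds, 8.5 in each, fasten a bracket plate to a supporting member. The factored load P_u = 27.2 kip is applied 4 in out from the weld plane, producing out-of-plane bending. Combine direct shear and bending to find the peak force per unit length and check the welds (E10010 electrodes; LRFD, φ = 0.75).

E100XX → F_EXX = 100 ksi.
L_w = 2 × 8.5 = 17 in; section modulus (unit throat) S = 2 × L²/6 = 24.08 in².
Direct shear f_v = P/L_w = 27.2/17 = 1.6 kip/in.
Moment M = P × e = 27.2 × 4 = 108.8 kip·in; bending f_b = M/S = 4.518 kip/in.
f_max = √(f_v² + f_b²) = √(1.6² + 4.518²) = 4.793 kip/in.
φr_n = 0.75 × 0.6 × 100 × (0.707 × 0.1875) = 5.965 kip/in → adequate.

f_max ≈ 4.79 kip/in; adequate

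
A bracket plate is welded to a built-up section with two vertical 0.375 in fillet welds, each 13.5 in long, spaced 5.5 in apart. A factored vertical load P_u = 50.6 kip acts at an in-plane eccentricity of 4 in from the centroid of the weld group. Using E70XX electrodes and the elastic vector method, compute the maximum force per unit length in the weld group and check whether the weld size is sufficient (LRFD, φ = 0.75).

f_max ≈ 3.56 kip/in; adequate

E70XX → F_EXX = 70 ksi.
Total weld length L_w = 27 in. Treat welds as unit-width lines.
Polar moment about centroid: J = 2[d³/12 + d(b/2)²] = 2[13.5³/12 + 13.5×2.75²] = 614.2 in³.
Direct shear f_v = P/L_w = 50.6 / 27 = 1.874 kip/in (vertical).
Torsion M = P·e = 50.6 × 4 = 202.4 kip·in.
Critical point at (x, y) = (2.75, 6.75) from centroid. f_tx = M·y/J = 2.224 kip/in; f_ty = M·x/J = 0.9061 kip/in.
Resultant f_max = √[f_tx² + (f_v + f_ty)²] = √[2.224² + (1.874 + 0.9061)²] = 3.56 kip/in.
Capacity per unit length: φr_n = 0.75 × 0.6 × 70 × (0.707 × 0.375) = 8.351 kip/in.
3.56 ≤ 8.351 → adequate.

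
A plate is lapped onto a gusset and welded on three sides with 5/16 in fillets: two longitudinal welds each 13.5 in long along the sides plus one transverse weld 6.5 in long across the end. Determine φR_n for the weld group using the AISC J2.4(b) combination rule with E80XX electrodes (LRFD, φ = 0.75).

φR_n ≈ 266 kip

E80XX → F_EXX = 80 ksi.
t_e = 0.707 × 0.3125 = 0.2209 in.
R_nwl = 0.6 × 80 × 0.2209 × 27 = 286.3 kip (longitudinal, 2 welds).
R_nwt = 0.6 × 80 × 0.2209 × 6.5 = 68.93 kip (transverse, base value).
(i) R_nwl + R_nwt = 355.3 kip; (ii) 0.85 R_nwl + 1.5 R_nwt = 346.8 kip.
R_n = max = 355.3 kip [governs: (i)]; φR_n = 266.5 kip.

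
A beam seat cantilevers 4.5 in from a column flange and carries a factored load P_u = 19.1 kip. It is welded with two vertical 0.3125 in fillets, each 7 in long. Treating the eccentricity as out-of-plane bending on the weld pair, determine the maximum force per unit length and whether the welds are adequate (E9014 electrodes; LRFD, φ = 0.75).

E90XX → F_EXX = 90 ksi.
L_w = 2 × 7 = 14 in; section modulus (unit throat) S = 2 × L²/6 = 16.33 in².
Direct shear f_v = P/L_w = 19.1/14 = 1.364 kip/in.
Moment M = P × e = 19.1 × 4.5 = 85.95 kip·in; bending f_b = M/S = 5.262 kip/in.
f_max = √(f_v² + f_b²) = √(1.364² + 5.262²) = 5.436 kip/in.
φr_n = 0.75 × 0.6 × 90 × (0.707 × 0.3125) = 8.948 kip/in → adequate.

f_max ≈ 5.44 kip/in; adequate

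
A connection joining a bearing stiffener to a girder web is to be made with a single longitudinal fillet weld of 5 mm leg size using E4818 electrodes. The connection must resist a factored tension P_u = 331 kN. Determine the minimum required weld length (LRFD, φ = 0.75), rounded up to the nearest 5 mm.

E48XX → F_EXX = 480 MPa.
Throat t_e = 0.707 × 5 = 3.535 mm.
φr_n = 0.75 × 0.6 × 480 × 3.535 × 10⁻³ = 0.7636 kN/mm.
L_req = P_u / φr_n = 331 / 0.7636 = 433.5 mm total.
Round up → use L = 435 mm.

L = 435 mm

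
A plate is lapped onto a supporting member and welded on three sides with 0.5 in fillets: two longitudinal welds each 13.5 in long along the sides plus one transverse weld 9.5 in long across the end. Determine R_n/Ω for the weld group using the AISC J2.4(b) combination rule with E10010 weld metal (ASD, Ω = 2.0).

R_n/Ω ≈ 395 kips

E100XX → F_EXX = 100 ksi.
t_e = 0.707 × 0.5 = 0.3535 in.
R_nwl = 0.6 × 100 × 0.3535 × 27 = 572.7 kips (longitudinal, 2 welds).
R_nwt = 0.6 × 100 × 0.3535 × 9.5 = 201.5 kips (transverse, base value).
(i) R_nwl + R_nwt = 774.2 kips; (ii) 0.85 R_nwl + 1.5 R_nwt = 789 kips.
R_n = max = 789 kips [governs: (ii)]; R_n/Ω = 394.5 kips.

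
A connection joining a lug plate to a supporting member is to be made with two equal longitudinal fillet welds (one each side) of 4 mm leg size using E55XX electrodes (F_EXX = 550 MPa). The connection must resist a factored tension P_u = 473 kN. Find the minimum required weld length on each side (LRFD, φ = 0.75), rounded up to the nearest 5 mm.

Throat t_e = 0.707 × 4 = 2.828 mm.
φr_n = 0.75 × 0.6 × 550 × 2.828 × 10⁻³ = 0.6999 kN/mm.
L_req = P_u / φr_n = 473 / 0.6999 = 675.8 mm total.
Per side: 675.8 / 2 = 337.9 mm.
Round up → use L = 340 mm on each side.

L = 340 mm on each side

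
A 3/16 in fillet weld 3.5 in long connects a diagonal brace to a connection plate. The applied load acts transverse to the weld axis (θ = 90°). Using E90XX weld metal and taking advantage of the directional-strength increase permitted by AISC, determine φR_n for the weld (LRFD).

E90XX → F_EXX = 90 ksi.
t_e = 0.707 × 0.1875 = 0.1326 in; A_we = 0.1326 × 3.5 = 0.464 in².
Directional factor: 1.0 + 0.5 sin^1.5(90°) = 1.5.
F_nw = 0.6 × 90 × 1.5 = 81 ksi.
φR_n = 0.75 × 81 × 0.464 = 28.19 kips.

φR_n ≈ 28.2 kips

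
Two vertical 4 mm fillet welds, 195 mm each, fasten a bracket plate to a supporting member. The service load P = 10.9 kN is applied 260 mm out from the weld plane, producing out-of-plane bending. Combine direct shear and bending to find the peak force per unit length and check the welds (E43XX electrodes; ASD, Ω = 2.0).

E43XX → F_EXX = 430 MPa.
L_w = 2 × 195 = 390 mm; section modulus (unit throat) S = 2 × L²/6 = 12680 mm².
Direct shear f_v = P/L_w = 10.9×10³/390 = 27.95 N/mm.
Moment M = P × e = 10.9×10³ × 260 = 2834000 N·mm; bending f_b = M/S = 223.6 N/mm.
f_max = √(f_v² + f_b²) = √(27.95² + 223.6²) = 225.3 N/mm.
r_n/Ω = (1/2.0) × 0.6 × 430 × (0.707 × 4) = 364.8 N/mm → adequate.

f_max ≈ 225 N/mm; adequate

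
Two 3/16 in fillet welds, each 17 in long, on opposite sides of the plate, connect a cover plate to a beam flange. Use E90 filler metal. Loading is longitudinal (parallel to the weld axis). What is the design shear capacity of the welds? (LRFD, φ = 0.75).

φR_n ≈ 183 kips

E90XX → F_EXX = 90 ksi.
Effective throat t_e = 0.707 × 0.1875 = 0.1326 in.
Total length L = 34 in; A_we = 0.1326 × 34 = 4.507 in².
F_nw = 0.6 F_EXX = 0.6 × 90 = 54 ksi.
φR_n = 0.75 × 54 × 4.507 = 182.5 kips.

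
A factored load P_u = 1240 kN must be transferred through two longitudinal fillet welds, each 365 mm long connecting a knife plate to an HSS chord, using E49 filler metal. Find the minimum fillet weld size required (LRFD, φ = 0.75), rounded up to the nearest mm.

E49XX → F_EXX = 490 MPa.
Total weld length L = 730 mm.
Required throat t_e = P_u / (φ × 0.6 F_EXX × L) = 1240 / (0.75 × 0.6 × 490 × 730 × 10⁻³) = 7.704 mm.
Required leg w = t_e / 0.707 = 10.9 mm → use 11 mm.

w = 11 mm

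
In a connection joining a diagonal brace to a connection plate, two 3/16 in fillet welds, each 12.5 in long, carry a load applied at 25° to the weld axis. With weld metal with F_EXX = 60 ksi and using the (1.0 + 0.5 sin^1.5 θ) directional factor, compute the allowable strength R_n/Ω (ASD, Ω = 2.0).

t_e = 0.707 × 0.1875 = 0.1326 in; A_we = 0.1326 × 25 = 3.314 in².
Directional factor: 1.0 + 0.5 sin^1.5(25°) = 1.137.
F_nw = 0.6 × 60 × 1.137 = 40.95 ksi.
R_n/Ω = (40.95 × 3.314) / 2.0 = 67.85 kips.

R_n/Ω ≈ 67.8 kips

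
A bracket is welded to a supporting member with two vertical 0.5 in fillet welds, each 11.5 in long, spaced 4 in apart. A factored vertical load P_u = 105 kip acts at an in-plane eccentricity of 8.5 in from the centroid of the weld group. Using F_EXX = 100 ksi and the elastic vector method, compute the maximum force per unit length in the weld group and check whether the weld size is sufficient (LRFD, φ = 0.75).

f_max ≈ 17.8 kip/in; NOT adequate

Total weld length L_w = 23 in. Treat welds as unit-width lines.
Polar moment about centroid: J = 2[d³/12 + d(b/2)²] = 2[11.5³/12 + 11.5×2²] = 345.5 in³.
Direct shear f_v = P/L_w = 105 / 23 = 4.565 kip/in (vertical).
Torsion M = P·e = 105 × 8.5 = 892.5 kip·in.
Critical point at (x, y) = (2, 5.75) from centroid. f_tx = M·y/J = 14.85 kip/in; f_ty = M·x/J = 5.167 kip/in.
Resultant f_max = √[f_tx² + (f_v + f_ty)²] = √[14.85² + (4.565 + 5.167)²] = 17.76 kip/in.
Capacity per unit length: φr_n = 0.75 × 0.6 × 100 × (0.707 × 0.5) = 15.91 kip/in.
17.76 > 15.91 → NOT adequate.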